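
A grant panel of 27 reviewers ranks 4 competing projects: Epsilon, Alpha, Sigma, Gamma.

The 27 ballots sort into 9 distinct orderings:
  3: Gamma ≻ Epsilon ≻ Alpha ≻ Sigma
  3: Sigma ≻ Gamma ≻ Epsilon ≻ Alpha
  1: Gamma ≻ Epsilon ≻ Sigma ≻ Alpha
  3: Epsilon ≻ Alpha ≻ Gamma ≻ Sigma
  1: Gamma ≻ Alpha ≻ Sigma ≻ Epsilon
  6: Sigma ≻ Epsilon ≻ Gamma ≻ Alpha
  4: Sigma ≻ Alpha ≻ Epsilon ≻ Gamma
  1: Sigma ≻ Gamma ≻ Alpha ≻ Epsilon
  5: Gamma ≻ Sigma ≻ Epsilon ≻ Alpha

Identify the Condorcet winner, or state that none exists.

Check each pair by majority over 27 ballots:
Epsilon vs Alpha: Epsilon, 21–6.
Epsilon vs Sigma: Sigma, 20–7.
Epsilon vs Gamma: Gamma, 14–13.
Alpha vs Sigma: Sigma, 20–7.
Alpha–Gamma: Gamma 20–7.
Sigma vs Gamma: Sigma wins 14–13.
Sigma wins every pairwise contest, so Sigma is the Condorcet winner.

Sigma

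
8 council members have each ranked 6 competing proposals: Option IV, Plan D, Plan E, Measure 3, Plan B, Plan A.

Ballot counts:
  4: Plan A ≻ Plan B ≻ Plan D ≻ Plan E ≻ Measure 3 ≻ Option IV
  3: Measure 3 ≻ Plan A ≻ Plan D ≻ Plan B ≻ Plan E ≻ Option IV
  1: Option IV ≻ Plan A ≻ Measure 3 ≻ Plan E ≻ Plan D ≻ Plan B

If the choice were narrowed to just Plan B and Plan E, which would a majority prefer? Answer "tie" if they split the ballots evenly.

Ballots ranking Plan B above Plan E: 4 + 3 = 7.
Ballots ranking Plan E above Plan B: 8 − 7 = 1.
Plan B wins the head-to-head 7–1.

Plan B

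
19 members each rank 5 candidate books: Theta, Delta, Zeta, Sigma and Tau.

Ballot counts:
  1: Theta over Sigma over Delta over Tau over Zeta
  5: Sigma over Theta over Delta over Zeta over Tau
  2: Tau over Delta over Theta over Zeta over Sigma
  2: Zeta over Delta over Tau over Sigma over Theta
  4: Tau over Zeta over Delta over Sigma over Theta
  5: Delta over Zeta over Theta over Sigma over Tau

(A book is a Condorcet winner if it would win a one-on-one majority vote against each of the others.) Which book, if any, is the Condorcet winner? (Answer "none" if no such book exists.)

Delta

Pairwise majorities:
Theta–Delta: Delta 13–6.
Theta vs Zeta: Zeta, 11–8.
Theta vs Sigma: 1+2+5 = 8 for Theta, 11 for Sigma — Sigma by 11–8.
Theta vs Tau: Theta, 11–8.
Delta vs Zeta: 1+5+2+5 = 13 for Delta, 6 for Zeta — Delta by 13–6.
Delta vs Sigma: Delta preferred on 2+2+4+5 = 13 ballots; Delta wins 13–6.
Delta vs Tau: Delta is ranked higher on 1+5+2+5 = 13 ballots, Tau on 6. Delta wins 13–6.
Zeta–Sigma: Zeta 13–6.
Zeta–Tau: Zeta 12–7.
Sigma–Tau: Sigma 11–8.
Delta beats each of Theta, Zeta, Sigma, Tau — Delta is the Condorcet winner.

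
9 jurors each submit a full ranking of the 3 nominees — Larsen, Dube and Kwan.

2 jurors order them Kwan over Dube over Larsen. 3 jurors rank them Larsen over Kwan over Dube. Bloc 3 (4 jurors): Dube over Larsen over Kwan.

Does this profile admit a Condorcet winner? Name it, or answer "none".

none

Head-to-head results (9 jurors):
Larsen vs Dube: Dube, 6–3.
Larsen vs Kwan: Larsen wins 7–2.
Dube vs Kwan: Kwan wins 5–4.
Each nominee drops at least one matchup (Larsen loses to Dube; Dube loses to Kwan; Kwan loses to Larsen); the cycle Larsen > Kwan > Dube > Larsen rules out a Condorcet winner.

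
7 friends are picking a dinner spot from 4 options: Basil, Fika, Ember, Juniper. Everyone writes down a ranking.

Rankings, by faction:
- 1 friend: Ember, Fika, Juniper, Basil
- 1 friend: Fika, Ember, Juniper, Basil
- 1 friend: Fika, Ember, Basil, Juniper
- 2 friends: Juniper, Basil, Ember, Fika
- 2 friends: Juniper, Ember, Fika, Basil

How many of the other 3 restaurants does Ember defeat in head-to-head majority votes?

Ember against each rival (7 friends):
Ember vs Basil: Ember wins 5–2.
Ember vs Fika: Ember, 5–2.
Ember–Juniper: Juniper 4–3.
Ember beats Basil, Fika; loses to Juniper — 2 pairwise wins.

2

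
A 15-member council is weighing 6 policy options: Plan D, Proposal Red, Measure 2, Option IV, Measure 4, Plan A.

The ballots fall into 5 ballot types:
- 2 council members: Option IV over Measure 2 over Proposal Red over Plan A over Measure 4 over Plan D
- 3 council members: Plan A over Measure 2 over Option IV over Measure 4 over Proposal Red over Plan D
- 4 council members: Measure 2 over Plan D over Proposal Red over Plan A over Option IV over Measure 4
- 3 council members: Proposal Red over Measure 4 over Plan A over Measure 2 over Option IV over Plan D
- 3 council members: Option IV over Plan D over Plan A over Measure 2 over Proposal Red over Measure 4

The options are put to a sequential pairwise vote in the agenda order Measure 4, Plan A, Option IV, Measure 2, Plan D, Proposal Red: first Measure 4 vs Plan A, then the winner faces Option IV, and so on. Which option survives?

Proposal Red

Round 1: Measure 4 vs Plan A — 3–12, Plan A advances.
Round 2: Plan A vs Option IV — 10–5, Plan A advances.
Round 3: Plan A vs Measure 2 — 9–6, Plan A advances.
Round 4: Plan A vs Plan D — 8–7, Plan A advances.
Round 5: Plan A vs Proposal Red — 6–9, Proposal Red advances.
Proposal Red survives the agenda.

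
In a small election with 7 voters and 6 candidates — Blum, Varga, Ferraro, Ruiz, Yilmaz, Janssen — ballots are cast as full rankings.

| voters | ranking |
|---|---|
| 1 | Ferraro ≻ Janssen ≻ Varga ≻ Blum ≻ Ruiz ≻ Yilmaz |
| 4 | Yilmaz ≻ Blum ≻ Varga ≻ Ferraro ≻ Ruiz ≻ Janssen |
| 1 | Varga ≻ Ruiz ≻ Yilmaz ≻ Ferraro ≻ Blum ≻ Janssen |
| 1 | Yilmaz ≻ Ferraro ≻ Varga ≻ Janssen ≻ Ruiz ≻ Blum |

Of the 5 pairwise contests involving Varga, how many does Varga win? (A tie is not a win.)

Varga against each rival (7 voters):
Varga vs Blum: Varga preferred on 1+1+1 = 3 ballots; Blum wins 4–3.
Varga vs Ferraro: 5 to 2, Varga.
Varga vs Ruiz: Varga wins 7–0.
Varga vs Yilmaz: 2 to 5, Yilmaz.
Varga vs Janssen: 6 to 1, Varga.
Varga beats Ferraro, Ruiz, Janssen; loses to Blum, Yilmaz — 3 pairwise wins.

3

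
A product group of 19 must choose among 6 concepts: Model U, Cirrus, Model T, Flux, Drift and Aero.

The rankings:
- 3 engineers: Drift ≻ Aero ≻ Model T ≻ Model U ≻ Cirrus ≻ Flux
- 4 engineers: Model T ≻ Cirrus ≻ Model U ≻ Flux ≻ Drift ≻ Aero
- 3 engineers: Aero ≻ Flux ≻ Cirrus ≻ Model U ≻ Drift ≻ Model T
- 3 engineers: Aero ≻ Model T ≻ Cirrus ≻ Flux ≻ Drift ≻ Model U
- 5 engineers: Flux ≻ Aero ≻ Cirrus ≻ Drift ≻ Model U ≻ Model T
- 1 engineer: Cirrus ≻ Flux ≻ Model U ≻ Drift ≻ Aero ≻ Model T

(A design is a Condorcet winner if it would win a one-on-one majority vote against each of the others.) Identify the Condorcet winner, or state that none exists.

Pairwise majorities:
Model U vs Cirrus: 3 for Model U, 16 for Cirrus — Cirrus by 16–3.
Model U vs Model T: Model U is ranked higher on 3+5+1 = 9 ballots, Model T on 10. Model T wins 10–9.
Model U vs Flux: 7 to 12, Flux.
Model U vs Drift: 4+3+1 = 8 for Model U, 11 for Drift — Drift by 11–8.
Model U vs Aero: Model U preferred on 4+1 = 5 ballots; Aero wins 14–5.
Cirrus vs Model T: Cirrus preferred on 3+5+1 = 9 ballots; Model T wins 10–9.
Cirrus vs Flux: Cirrus preferred on 3+4+3+1 = 11 ballots; Cirrus wins 11–8.
Cirrus vs Drift: Cirrus is ranked higher on 4+3+3+5+1 = 16 ballots, Drift on 3. Cirrus wins 16–3.
Cirrus vs Aero: 4+1 = 5 for Cirrus, 14 for Aero — Aero by 14–5.
Model T vs Flux: Model T preferred on 3+4+3 = 10 ballots; Model T wins 10–9.
Model T vs Drift: Model T is ranked higher on 4+3 = 7 ballots, Drift on 12. Drift wins 12–7.
Model T vs Aero: 4 for Model T, 15 for Aero — Aero by 15–4.
Flux vs Drift: 4+3+3+5+1 = 16 for Flux, 3 for Drift — Flux by 16–3.
Flux vs Aero: 4+5+1 = 10 for Flux, 9 for Aero — Flux by 10–9.
Drift vs Aero: Drift preferred on 3+4+1 = 8 ballots; Aero wins 11–8.
Every design loses at least once (Model U loses to Cirrus; Cirrus loses to Model T; Model T loses to Drift; Flux loses to Cirrus; Drift loses to Cirrus; Aero loses to Flux). The majority relation contains the cycle Cirrus → Flux → Aero → Cirrus, so there is no Condorcet winner.

none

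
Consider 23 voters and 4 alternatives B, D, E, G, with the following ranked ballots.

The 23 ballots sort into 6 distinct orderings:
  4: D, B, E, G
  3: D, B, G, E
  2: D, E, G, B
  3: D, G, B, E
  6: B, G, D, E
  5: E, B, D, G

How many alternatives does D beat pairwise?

3

D against each rival (23 voters):
D–B: D 12–11.
D vs E: 18 to 5, D.
D vs G: D, 17–6.
D beats B, E, G — 3 pairwise wins.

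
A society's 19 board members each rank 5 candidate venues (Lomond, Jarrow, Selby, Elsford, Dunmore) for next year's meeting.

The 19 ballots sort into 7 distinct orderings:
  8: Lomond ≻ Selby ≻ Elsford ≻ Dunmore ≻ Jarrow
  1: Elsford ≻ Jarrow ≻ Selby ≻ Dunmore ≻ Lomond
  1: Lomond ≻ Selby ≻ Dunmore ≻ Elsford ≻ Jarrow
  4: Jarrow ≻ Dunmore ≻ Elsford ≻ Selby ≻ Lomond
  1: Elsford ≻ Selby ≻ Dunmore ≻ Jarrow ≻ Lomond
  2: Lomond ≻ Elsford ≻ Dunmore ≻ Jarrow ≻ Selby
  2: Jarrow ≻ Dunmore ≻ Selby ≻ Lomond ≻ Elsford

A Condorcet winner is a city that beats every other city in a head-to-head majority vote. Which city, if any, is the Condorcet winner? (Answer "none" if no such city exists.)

Lomond

Head-to-head results (19 organisers):
Lomond–Jarrow: Lomond 11–8.
Lomond vs Selby: Lomond wins 11–8.
Lomond vs Elsford: Lomond preferred on 8+1+2+2 = 13 ballots; Lomond wins 13–6.
Lomond vs Dunmore: 11 to 8, Lomond.
Jarrow vs Selby: Jarrow is ranked higher on 1+4+2+2 = 9 ballots, Selby on 10. Selby wins 10–9.
Jarrow–Elsford: Elsford 13–6.
Jarrow vs Dunmore: Dunmore, 12–7.
Selby–Elsford: Selby 11–8.
Selby vs Dunmore: 8+1+1+1 = 11 for Selby, 8 for Dunmore — Selby by 11–8.
Elsford vs Dunmore: 8+1+1+2 = 12 for Elsford, 7 for Dunmore — Elsford by 12–7.
Lomond beats each of Jarrow, Selby, Elsford, Dunmore — Lomond is the Condorcet winner.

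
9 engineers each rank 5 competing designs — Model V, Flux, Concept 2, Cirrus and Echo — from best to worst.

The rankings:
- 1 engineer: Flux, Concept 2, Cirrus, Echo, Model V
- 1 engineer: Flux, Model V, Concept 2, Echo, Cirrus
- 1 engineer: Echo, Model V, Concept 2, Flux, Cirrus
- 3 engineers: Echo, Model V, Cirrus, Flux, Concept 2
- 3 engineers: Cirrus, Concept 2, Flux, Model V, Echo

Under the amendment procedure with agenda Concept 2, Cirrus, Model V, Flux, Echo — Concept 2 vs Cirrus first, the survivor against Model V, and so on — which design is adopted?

Flux

Round 1: Concept 2 vs Cirrus — 3–6, Cirrus advances.
Round 2: Cirrus vs Model V — 4–5, Model V advances.
Round 3: Model V vs Flux — 4–5, Flux advances.
Round 4: Flux vs Echo — 5–4, Flux advances.
Flux survives the agenda.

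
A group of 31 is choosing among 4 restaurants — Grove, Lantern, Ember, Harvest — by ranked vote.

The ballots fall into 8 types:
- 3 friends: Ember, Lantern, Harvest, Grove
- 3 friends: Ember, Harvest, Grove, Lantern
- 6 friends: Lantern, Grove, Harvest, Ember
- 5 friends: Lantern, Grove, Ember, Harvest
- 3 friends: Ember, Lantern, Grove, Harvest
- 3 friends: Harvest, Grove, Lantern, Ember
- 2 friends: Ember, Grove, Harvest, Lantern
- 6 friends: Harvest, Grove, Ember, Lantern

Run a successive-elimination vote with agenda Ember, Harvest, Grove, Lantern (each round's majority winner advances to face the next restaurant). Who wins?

Lantern

Round 1: Ember vs Harvest — 16–15, Ember advances.
Round 2: Ember vs Grove — 11–20, Grove advances.
Round 3: Grove vs Lantern — 14–17, Lantern advances.
The agenda winner is Lantern.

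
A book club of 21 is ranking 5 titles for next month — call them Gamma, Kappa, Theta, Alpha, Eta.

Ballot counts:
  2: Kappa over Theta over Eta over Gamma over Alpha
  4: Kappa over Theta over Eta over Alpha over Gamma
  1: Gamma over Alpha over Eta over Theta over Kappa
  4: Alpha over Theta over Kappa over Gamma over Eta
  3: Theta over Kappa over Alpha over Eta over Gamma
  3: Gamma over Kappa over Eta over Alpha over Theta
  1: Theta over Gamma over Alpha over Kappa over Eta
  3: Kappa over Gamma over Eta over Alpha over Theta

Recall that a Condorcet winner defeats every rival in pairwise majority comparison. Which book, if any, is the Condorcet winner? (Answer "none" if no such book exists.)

Head-to-head results (21 members):
Gamma–Kappa: Kappa 16–5.
Gamma vs Theta: Theta wins 14–7.
Gamma–Alpha: Alpha 11–10.
Gamma vs Eta: Gamma wins 12–9.
Kappa vs Theta: Kappa, 12–9.
Kappa vs Alpha: Kappa, 15–6.
Kappa vs Eta: Kappa, 20–1.
Theta–Alpha: Alpha 11–10.
Theta vs Eta: Theta wins 14–7.
Alpha vs Eta: Eta wins 12–9.
Kappa wins every pairwise contest, so Kappa is the Condorcet winner.

Kappa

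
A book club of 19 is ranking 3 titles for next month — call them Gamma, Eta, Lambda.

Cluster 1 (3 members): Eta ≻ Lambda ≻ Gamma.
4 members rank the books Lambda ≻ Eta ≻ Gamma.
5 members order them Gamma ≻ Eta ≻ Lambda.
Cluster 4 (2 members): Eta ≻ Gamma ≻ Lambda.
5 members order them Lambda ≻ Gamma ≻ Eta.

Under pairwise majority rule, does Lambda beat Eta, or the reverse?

Eta

Ballots ranking Lambda above Eta: 4 + 5 = 9.
Ballots ranking Eta above Lambda: 19 − 9 = 10.
Eta wins the head-to-head 10–9.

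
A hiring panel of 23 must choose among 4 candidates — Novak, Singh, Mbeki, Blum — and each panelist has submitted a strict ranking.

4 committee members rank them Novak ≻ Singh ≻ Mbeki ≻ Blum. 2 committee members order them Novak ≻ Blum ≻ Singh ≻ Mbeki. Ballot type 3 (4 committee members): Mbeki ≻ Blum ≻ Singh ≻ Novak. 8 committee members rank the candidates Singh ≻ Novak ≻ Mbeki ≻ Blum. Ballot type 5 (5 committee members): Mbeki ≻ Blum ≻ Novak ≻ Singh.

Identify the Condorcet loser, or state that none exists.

Blum

Head-to-head results (23 committee members):
Novak–Singh: Singh 12–11.
Novak vs Mbeki: Novak is ranked higher on 4+2+8 = 14 ballots, Mbeki on 9. Novak wins 14–9.
Novak vs Blum: 14 to 9, Novak.
Singh vs Mbeki: 4+2+8 = 14 for Singh, 9 for Mbeki — Singh by 14–9.
Singh vs Blum: Singh, 12–11.
Mbeki vs Blum: Mbeki is ranked higher on 4+4+8+5 = 21 ballots, Blum on 2. Mbeki wins 21–2.
Blum loses to every other candidate — it is the Condorcet loser.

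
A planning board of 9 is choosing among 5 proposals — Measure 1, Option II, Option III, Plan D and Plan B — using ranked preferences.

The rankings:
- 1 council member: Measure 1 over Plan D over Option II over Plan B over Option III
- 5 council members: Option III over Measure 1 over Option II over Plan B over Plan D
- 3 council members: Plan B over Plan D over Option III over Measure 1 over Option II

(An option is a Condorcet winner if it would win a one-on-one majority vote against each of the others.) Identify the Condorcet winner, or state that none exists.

Option III

Head-to-head results (9 council members):
Measure 1 vs Option II: Measure 1, 9–0.
Measure 1–Option III: Option III 8–1.
Measure 1 vs Plan D: Measure 1 wins 6–3.
Measure 1 vs Plan B: Measure 1 wins 6–3.
Option II vs Option III: Option III, 8–1.
Option II vs Plan D: Option II wins 5–4.
Option II–Plan B: Option II 6–3.
Option III vs Plan D: Option III, 5–4.
Option III vs Plan B: Option III, 5–4.
Plan D vs Plan B: Plan B wins 8–1.
Option III beats each of Measure 1, Option II, Plan D, Plan B — Option III is the Condorcet winner.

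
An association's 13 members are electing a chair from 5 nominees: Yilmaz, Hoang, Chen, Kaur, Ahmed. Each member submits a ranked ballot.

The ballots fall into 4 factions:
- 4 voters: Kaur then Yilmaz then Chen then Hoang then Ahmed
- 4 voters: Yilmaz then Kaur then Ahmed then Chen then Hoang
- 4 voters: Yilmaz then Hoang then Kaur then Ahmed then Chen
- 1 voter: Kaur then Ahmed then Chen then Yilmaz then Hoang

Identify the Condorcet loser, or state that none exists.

Pairwise majorities:
Yilmaz vs Hoang: 4+4+4+1 = 13 for Yilmaz, 0 for Hoang — Yilmaz by 13–0.
Yilmaz vs Chen: Yilmaz preferred on 4+4+4 = 12 ballots; Yilmaz wins 12–1.
Yilmaz vs Kaur: Yilmaz wins 8–5.
Yilmaz vs Ahmed: 12 to 1, Yilmaz.
Hoang vs Chen: Hoang is ranked higher on 4 ballots, Chen on 9. Chen wins 9–4.
Hoang vs Kaur: 4 for Hoang, 9 for Kaur — Kaur by 9–4.
Hoang vs Ahmed: Hoang, 8–5.
Chen vs Kaur: Chen preferred on 0 ballots; Kaur wins 13–0.
Chen vs Ahmed: 4 for Chen, 9 for Ahmed — Ahmed by 9–4.
Kaur–Ahmed: Kaur 13–0.
No candidate is winless: Yilmaz beats Hoang; Hoang beats Ahmed; Chen beats Hoang; Kaur beats Hoang; Ahmed beats Chen. There is no Condorcet loser.

none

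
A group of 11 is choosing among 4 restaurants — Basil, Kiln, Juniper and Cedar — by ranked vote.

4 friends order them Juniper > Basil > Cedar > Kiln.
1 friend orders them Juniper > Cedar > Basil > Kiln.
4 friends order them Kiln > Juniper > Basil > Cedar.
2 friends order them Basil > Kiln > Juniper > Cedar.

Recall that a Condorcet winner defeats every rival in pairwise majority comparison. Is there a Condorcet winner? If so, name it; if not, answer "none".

Check each pair by majority over 11 ballots:
Basil vs Kiln: Basil preferred on 4+1+2 = 7 ballots; Basil wins 7–4.
Basil vs Juniper: Basil is ranked higher on 2 ballots, Juniper on 9. Juniper wins 9–2.
Basil vs Cedar: Basil preferred on 4+4+2 = 10 ballots; Basil wins 10–1.
Kiln vs Juniper: Kiln is ranked higher on 4+2 = 6 ballots, Juniper on 5. Kiln wins 6–5.
Kiln vs Cedar: 6 to 5, Kiln.
Juniper vs Cedar: Juniper preferred on 4+1+4+2 = 11 ballots; Juniper wins 11–0.
Every restaurant loses at least once (Basil loses to Juniper; Kiln loses to Basil; Juniper loses to Kiln; Cedar loses to Basil). The majority relation contains the cycle Basil → Kiln → Juniper → Basil, so there is no Condorcet winner.

none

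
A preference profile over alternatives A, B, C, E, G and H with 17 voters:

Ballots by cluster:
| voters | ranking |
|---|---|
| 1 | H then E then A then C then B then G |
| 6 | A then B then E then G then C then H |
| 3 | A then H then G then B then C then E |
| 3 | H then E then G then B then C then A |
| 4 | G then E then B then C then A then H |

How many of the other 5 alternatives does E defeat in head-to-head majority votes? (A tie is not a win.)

E against each rival (17 voters):
E vs A: 8 to 9, A.
E–B: B 9–8.
E vs C: E, 14–3.
E vs G: 1+6+3 = 10 for E, 7 for G — E by 10–7.
E vs H: E wins 10–7.
E beats C, G, H; loses to A, B — 3 pairwise wins.

3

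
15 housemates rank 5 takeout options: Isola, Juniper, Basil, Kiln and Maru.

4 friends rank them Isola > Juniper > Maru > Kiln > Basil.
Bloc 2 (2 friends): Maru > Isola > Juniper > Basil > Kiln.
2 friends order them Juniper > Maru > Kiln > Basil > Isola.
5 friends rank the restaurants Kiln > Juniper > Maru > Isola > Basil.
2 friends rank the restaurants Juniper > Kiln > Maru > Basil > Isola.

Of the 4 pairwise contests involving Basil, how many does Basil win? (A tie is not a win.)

Basil against each rival (15 friends):
Basil–Isola: Isola 11–4.
Basil–Juniper: Juniper 15–0.
Basil vs Kiln: Basil preferred on 2 ballots; Kiln wins 13–2.
Basil vs Maru: Basil is ranked higher on 0 ballots, Maru on 15. Maru wins 15–0.
Basil beats no one; loses to Isola, Juniper, Kiln, Maru — 0 pairwise wins.

0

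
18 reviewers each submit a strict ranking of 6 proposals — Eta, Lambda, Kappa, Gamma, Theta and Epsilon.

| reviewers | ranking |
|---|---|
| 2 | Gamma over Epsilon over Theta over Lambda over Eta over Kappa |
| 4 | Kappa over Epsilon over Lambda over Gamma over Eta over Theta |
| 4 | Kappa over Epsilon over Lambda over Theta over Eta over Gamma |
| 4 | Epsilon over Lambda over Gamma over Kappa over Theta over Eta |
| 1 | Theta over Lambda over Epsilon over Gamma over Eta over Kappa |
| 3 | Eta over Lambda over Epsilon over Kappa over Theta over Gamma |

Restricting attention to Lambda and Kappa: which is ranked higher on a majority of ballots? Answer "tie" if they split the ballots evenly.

Ballots ranking Lambda above Kappa: 2 + 4 + 1 + 3 = 10.
Ballots ranking Kappa above Lambda: 18 − 10 = 8.
Lambda wins the head-to-head 10–8.

Lambda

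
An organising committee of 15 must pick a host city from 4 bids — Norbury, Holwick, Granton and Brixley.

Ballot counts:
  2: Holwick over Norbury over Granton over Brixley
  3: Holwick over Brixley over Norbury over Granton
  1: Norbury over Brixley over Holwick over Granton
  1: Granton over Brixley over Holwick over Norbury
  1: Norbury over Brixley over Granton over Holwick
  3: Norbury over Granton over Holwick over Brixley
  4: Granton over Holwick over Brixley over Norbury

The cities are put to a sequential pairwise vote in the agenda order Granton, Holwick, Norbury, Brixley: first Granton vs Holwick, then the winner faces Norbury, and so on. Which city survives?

Brixley

Round 1: Granton vs Holwick — 9–6, Granton advances.
Round 2: Granton vs Norbury — 5–10, Norbury advances.
Round 3: Norbury vs Brixley — 7–8, Brixley advances.
The agenda winner is Brixley.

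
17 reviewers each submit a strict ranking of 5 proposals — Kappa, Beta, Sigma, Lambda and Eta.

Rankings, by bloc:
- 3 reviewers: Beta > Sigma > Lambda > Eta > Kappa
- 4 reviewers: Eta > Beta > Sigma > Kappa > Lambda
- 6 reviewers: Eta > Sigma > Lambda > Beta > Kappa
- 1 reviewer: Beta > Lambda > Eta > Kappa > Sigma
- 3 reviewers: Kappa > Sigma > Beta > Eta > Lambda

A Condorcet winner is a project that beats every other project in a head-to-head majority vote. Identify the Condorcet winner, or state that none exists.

Pairwise majorities:
Kappa vs Beta: 3 to 14, Beta.
Kappa vs Sigma: Kappa is ranked higher on 1+3 = 4 ballots, Sigma on 13. Sigma wins 13–4.
Kappa vs Lambda: 7 to 10, Lambda.
Kappa vs Eta: Kappa preferred on 3 ballots; Eta wins 14–3.
Beta vs Sigma: Beta is ranked higher on 3+4+1 = 8 ballots, Sigma on 9. Sigma wins 9–8.
Beta vs Lambda: Beta preferred on 3+4+1+3 = 11 ballots; Beta wins 11–6.
Beta vs Eta: Beta preferred on 3+1+3 = 7 ballots; Eta wins 10–7.
Sigma vs Lambda: Sigma is ranked higher on 3+4+6+3 = 16 ballots, Lambda on 1. Sigma wins 16–1.
Sigma vs Eta: 6 to 11, Eta.
Lambda vs Eta: 3+1 = 4 for Lambda, 13 for Eta — Eta by 13–4.
Only Eta has no losses; Eta is the Condorcet winner.

Eta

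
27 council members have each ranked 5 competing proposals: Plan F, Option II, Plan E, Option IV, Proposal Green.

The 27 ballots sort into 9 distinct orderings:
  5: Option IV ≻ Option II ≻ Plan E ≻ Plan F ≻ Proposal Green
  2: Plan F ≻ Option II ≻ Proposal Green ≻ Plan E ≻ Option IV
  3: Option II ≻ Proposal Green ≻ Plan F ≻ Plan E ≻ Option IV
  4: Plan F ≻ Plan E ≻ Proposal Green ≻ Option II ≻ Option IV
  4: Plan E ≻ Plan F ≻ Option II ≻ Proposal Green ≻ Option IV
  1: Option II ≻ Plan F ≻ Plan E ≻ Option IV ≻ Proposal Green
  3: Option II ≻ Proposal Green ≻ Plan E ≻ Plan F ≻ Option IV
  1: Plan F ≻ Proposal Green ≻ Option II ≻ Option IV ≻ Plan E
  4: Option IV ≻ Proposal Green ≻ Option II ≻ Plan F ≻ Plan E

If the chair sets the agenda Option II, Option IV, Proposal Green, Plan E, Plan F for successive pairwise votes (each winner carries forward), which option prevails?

Round 1: Option II vs Option IV — 18–9, Option II advances.
Round 2: Option II vs Proposal Green — 18–9, Option II advances.
Round 3: Option II vs Plan E — 19–8, Option II advances.
Round 4: Option II vs Plan F — 16–11, Option II advances.
Option II survives the agenda.

Option II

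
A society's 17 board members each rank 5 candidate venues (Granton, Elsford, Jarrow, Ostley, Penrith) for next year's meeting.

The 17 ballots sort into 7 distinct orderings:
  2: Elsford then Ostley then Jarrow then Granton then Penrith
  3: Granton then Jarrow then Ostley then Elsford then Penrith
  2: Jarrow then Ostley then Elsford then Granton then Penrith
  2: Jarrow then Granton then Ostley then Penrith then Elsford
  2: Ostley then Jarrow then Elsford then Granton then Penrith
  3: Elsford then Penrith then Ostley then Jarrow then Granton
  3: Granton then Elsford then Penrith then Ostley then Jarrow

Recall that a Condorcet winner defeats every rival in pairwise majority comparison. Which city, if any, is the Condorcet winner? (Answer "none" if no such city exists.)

Ostley

Head-to-head results (17 organisers):
Granton vs Elsford: 8 to 9, Elsford.
Granton vs Jarrow: Granton is ranked higher on 3+3 = 6 ballots, Jarrow on 11. Jarrow wins 11–6.
Granton vs Ostley: Granton preferred on 3+2+3 = 8 ballots; Ostley wins 9–8.
Granton vs Penrith: 14 to 3, Granton.
Elsford vs Jarrow: 2+3+3 = 8 for Elsford, 9 for Jarrow — Jarrow by 9–8.
Elsford vs Ostley: Elsford preferred on 2+3+3 = 8 ballots; Ostley wins 9–8.
Elsford vs Penrith: 15 to 2, Elsford.
Jarrow vs Ostley: 7 to 10, Ostley.
Jarrow vs Penrith: 2+3+2+2+2 = 11 for Jarrow, 6 for Penrith — Jarrow by 11–6.
Ostley vs Penrith: 11 to 6, Ostley.
Ostley beats each of Granton, Elsford, Jarrow, Penrith — Ostley is the Condorcet winner.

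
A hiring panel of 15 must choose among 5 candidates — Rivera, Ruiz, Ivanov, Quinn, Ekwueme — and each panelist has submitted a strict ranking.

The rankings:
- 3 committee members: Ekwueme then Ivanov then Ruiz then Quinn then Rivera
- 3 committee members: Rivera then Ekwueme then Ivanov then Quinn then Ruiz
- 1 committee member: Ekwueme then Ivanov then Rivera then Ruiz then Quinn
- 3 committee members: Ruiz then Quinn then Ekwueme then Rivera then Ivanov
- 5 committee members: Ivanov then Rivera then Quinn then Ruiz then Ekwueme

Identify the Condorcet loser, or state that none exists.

Head-to-head results (15 committee members):
Rivera vs Ruiz: 9 to 6, Rivera.
Rivera vs Ivanov: Rivera preferred on 3+3 = 6 ballots; Ivanov wins 9–6.
Rivera vs Quinn: Rivera, 9–6.
Rivera vs Ekwueme: Rivera is ranked higher on 3+5 = 8 ballots, Ekwueme on 7. Rivera wins 8–7.
Ruiz vs Ivanov: 3 to 12, Ivanov.
Ruiz vs Quinn: 3+1+3 = 7 for Ruiz, 8 for Quinn — Quinn by 8–7.
Ruiz vs Ekwueme: Ruiz, 8–7.
Ivanov vs Quinn: Ivanov is ranked higher on 3+3+1+5 = 12 ballots, Quinn on 3. Ivanov wins 12–3.
Ivanov vs Ekwueme: Ekwueme, 10–5.
Quinn–Ekwueme: Quinn 8–7.
No candidate is winless: Rivera beats Ruiz; Ruiz beats Ekwueme; Ivanov beats Rivera; Quinn beats Ruiz; Ekwueme beats Ivanov. There is no Condorcet loser.

none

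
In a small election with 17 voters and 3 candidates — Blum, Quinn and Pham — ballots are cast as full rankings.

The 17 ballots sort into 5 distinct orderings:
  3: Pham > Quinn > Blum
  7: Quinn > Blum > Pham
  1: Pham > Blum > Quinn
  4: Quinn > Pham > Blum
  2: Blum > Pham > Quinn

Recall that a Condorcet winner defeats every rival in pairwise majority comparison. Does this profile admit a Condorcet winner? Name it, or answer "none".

Head-to-head results (17 voters):
Blum vs Quinn: 1+2 = 3 for Blum, 14 for Quinn — Quinn by 14–3.
Blum–Pham: Blum 9–8.
Quinn vs Pham: Quinn, 11–6.
Quinn defeats every rival head-to-head and is the Condorcet winner.

Quinn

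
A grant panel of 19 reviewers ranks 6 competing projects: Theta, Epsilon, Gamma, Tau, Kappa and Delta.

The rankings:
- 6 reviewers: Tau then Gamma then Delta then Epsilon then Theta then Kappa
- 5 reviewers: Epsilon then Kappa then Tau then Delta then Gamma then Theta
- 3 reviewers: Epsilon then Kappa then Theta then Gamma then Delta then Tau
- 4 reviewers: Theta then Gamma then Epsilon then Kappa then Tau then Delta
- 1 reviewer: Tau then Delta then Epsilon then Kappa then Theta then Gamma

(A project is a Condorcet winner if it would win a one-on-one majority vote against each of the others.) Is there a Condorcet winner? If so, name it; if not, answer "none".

none

Pairwise majorities:
Theta vs Epsilon: Epsilon wins 15–4.
Theta vs Gamma: Gamma wins 11–8.
Theta vs Tau: Tau wins 12–7.
Theta vs Kappa: Theta wins 10–9.
Theta vs Delta: Delta, 12–7.
Epsilon vs Gamma: Gamma, 10–9.
Epsilon vs Tau: Epsilon wins 12–7.
Epsilon–Kappa: Epsilon 19–0.
Epsilon vs Delta: Epsilon, 12–7.
Gamma–Tau: Tau 12–7.
Gamma–Kappa: Gamma 10–9.
Gamma vs Delta: Gamma wins 13–6.
Tau vs Kappa: Kappa wins 12–7.
Tau–Delta: Tau 16–3.
Kappa vs Delta: Kappa wins 12–7.
Each project drops at least one matchup (Theta loses to Epsilon; Epsilon loses to Gamma; Gamma loses to Tau; Tau loses to Epsilon; Kappa loses to Theta; Delta loses to Epsilon); the cycle Theta > Kappa > Tau > Theta rules out a Condorcet winner.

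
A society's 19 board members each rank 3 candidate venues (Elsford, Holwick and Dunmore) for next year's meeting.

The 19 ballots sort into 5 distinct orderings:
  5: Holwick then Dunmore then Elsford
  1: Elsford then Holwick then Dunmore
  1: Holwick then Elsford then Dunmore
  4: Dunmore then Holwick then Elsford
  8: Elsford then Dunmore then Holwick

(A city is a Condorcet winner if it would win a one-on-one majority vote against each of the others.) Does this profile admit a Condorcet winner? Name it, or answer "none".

Head-to-head results (19 organisers):
Elsford vs Holwick: Holwick wins 10–9.
Elsford vs Dunmore: Elsford wins 10–9.
Holwick vs Dunmore: Dunmore, 12–7.
No city is unbeaten: Elsford loses to Holwick; Holwick loses to Dunmore; Dunmore loses to Elsford. In particular Elsford → Dunmore → Holwick → Elsford is a majority cycle — no Condorcet winner exists.

none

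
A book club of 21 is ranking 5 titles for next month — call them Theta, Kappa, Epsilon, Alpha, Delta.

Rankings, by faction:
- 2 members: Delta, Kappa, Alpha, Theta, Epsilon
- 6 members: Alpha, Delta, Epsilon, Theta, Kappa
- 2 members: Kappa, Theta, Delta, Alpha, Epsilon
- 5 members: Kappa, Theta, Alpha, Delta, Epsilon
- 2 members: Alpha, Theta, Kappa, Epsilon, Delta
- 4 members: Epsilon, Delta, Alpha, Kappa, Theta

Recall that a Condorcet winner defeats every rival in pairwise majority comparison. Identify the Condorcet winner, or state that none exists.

Check each pair by majority over 21 ballots:
Theta vs Kappa: Kappa wins 13–8.
Theta vs Epsilon: 11 to 10, Theta.
Theta vs Alpha: Theta is ranked higher on 2+5 = 7 ballots, Alpha on 14. Alpha wins 14–7.
Theta vs Delta: Theta preferred on 2+5+2 = 9 ballots; Delta wins 12–9.
Kappa–Epsilon: Kappa 11–10.
Kappa vs Alpha: Alpha wins 12–9.
Kappa–Delta: Delta 12–9.
Epsilon vs Alpha: Alpha, 17–4.
Epsilon–Delta: Delta 15–6.
Alpha vs Delta: Alpha wins 13–8.
Only Alpha has no losses; Alpha is the Condorcet winner.

Alpha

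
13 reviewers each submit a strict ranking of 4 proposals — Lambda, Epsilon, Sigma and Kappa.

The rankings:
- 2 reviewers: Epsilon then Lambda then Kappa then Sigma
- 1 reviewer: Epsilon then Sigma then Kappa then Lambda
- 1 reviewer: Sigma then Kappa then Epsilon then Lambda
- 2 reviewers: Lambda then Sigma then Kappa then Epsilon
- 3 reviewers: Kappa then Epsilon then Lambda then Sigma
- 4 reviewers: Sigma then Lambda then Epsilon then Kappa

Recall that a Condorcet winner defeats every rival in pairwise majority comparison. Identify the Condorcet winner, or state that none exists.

Check each pair by majority over 13 ballots:
Lambda vs Epsilon: Epsilon wins 7–6.
Lambda vs Sigma: Lambda, 7–6.
Lambda vs Kappa: Lambda, 8–5.
Epsilon vs Sigma: Sigma wins 7–6.
Epsilon vs Kappa: Epsilon, 7–6.
Sigma vs Kappa: Sigma, 8–5.
No project is unbeaten: Lambda loses to Epsilon; Epsilon loses to Sigma; Sigma loses to Lambda; Kappa loses to Lambda. In particular Lambda beats Sigma beats Epsilon beats Lambda is a majority cycle — no Condorcet winner exists.

none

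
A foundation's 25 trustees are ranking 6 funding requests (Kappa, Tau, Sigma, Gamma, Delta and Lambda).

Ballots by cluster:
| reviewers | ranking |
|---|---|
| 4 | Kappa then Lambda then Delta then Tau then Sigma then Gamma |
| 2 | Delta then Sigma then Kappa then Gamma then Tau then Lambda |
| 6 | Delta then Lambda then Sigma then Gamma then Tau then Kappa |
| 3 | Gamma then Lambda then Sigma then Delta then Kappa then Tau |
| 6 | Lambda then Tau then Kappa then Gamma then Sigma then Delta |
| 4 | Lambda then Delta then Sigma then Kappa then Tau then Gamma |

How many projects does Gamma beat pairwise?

0

Gamma against each rival (25 reviewers):
Gamma vs Kappa: Gamma is ranked higher on 6+3 = 9 ballots, Kappa on 16. Kappa wins 16–9.
Gamma vs Tau: Tau wins 14–11.
Gamma–Sigma: Sigma 16–9.
Gamma vs Delta: 9 to 16, Delta.
Gamma vs Lambda: Lambda, 20–5.
Gamma beats no one; loses to Kappa, Tau, Sigma, Delta, Lambda — 0 pairwise wins.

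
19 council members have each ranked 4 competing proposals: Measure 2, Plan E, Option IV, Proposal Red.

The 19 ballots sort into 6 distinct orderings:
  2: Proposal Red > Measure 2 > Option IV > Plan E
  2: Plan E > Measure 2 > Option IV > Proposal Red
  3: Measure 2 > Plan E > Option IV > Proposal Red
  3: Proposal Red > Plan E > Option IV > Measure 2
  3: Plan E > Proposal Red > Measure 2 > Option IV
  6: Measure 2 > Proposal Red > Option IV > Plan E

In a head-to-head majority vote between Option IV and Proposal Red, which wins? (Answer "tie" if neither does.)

Proposal Red

Ballots ranking Option IV above Proposal Red: 2 + 3 = 5.
Ballots ranking Proposal Red above Option IV: 19 − 5 = 14.
Proposal Red wins the head-to-head 14–5.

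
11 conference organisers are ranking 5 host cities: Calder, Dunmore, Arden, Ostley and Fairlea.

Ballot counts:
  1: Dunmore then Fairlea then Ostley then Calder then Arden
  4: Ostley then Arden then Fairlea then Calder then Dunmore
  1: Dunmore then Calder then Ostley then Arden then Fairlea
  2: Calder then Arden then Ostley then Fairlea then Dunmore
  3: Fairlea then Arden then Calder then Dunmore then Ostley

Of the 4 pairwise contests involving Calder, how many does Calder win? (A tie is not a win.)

2

Calder against each rival (11 organisers):
Calder vs Dunmore: 9 to 2, Calder.
Calder–Arden: Arden 7–4.
Calder vs Ostley: Calder, 6–5.
Calder vs Fairlea: Fairlea, 8–3.
Calder beats Dunmore, Ostley; loses to Arden, Fairlea — 2 pairwise wins.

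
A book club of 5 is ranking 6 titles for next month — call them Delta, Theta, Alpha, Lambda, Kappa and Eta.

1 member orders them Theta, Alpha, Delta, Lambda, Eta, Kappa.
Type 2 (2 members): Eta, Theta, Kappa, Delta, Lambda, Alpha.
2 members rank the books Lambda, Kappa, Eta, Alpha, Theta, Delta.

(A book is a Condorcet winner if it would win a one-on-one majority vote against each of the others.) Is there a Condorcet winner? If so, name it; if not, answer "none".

Pairwise majorities:
Delta vs Theta: Delta is ranked higher on 0 ballots, Theta on 5. Theta wins 5–0.
Delta vs Alpha: 2 for Delta, 3 for Alpha — Alpha by 3–2.
Delta vs Lambda: 1+2 = 3 for Delta, 2 for Lambda — Delta by 3–2.
Delta vs Kappa: Delta preferred on 1 ballot; Kappa wins 4–1.
Delta vs Eta: Delta preferred on 1 ballot; Eta wins 4–1.
Theta vs Alpha: Theta preferred on 1+2 = 3 ballots; Theta wins 3–2.
Theta vs Lambda: Theta is ranked higher on 1+2 = 3 ballots, Lambda on 2. Theta wins 3–2.
Theta vs Kappa: Theta is ranked higher on 1+2 = 3 ballots, Kappa on 2. Theta wins 3–2.
Theta vs Eta: Theta preferred on 1 ballot; Eta wins 4–1.
Alpha vs Lambda: Alpha is ranked higher on 1 ballot, Lambda on 4. Lambda wins 4–1.
Alpha vs Kappa: 1 for Alpha, 4 for Kappa — Kappa by 4–1.
Alpha vs Eta: Alpha is ranked higher on 1 ballot, Eta on 4. Eta wins 4–1.
Lambda vs Kappa: 1+2 = 3 for Lambda, 2 for Kappa — Lambda by 3–2.
Lambda vs Eta: Lambda preferred on 1+2 = 3 ballots; Lambda wins 3–2.
Kappa vs Eta: 2 to 3, Eta.
Every book loses at least once (Delta loses to Theta; Theta loses to Eta; Alpha loses to Theta; Lambda loses to Delta; Kappa loses to Theta; Eta loses to Lambda). The majority relation contains the cycle Delta > Lambda > Alpha > Delta, so there is no Condorcet winner.

none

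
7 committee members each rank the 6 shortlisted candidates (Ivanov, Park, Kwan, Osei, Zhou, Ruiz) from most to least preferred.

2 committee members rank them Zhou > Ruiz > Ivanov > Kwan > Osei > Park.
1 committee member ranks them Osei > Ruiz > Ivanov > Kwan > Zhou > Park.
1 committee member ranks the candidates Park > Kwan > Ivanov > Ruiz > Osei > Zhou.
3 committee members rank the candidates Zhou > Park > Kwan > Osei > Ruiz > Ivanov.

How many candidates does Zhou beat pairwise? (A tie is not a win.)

Zhou against each rival (7 committee members):
Zhou vs Ivanov: Zhou is ranked higher on 2+3 = 5 ballots, Ivanov on 2. Zhou wins 5–2.
Zhou vs Park: Zhou is ranked higher on 2+1+3 = 6 ballots, Park on 1. Zhou wins 6–1.
Zhou vs Kwan: Zhou, 5–2.
Zhou vs Osei: Zhou, 5–2.
Zhou–Ruiz: Zhou 5–2.
Zhou beats Ivanov, Park, Kwan, Osei, Ruiz — 5 pairwise wins.

5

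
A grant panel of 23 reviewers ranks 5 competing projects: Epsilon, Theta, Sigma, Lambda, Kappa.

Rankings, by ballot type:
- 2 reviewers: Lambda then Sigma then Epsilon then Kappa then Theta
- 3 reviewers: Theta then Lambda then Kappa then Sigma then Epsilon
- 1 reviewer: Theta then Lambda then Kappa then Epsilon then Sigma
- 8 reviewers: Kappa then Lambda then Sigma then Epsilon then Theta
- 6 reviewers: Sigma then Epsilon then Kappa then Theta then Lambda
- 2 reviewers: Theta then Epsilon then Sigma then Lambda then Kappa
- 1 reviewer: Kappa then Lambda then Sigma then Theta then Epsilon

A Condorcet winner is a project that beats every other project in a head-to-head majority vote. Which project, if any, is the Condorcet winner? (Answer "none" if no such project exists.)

Kappa

Pairwise majorities:
Epsilon vs Theta: Epsilon preferred on 2+8+6 = 16 ballots; Epsilon wins 16–7.
Epsilon vs Sigma: Epsilon preferred on 1+2 = 3 ballots; Sigma wins 20–3.
Epsilon vs Lambda: Epsilon preferred on 6+2 = 8 ballots; Lambda wins 15–8.
Epsilon vs Kappa: 10 to 13, Kappa.
Theta vs Sigma: 6 to 17, Sigma.
Theta vs Lambda: Theta is ranked higher on 3+1+6+2 = 12 ballots, Lambda on 11. Theta wins 12–11.
Theta vs Kappa: 6 to 17, Kappa.
Sigma vs Lambda: 8 to 15, Lambda.
Sigma vs Kappa: 2+6+2 = 10 for Sigma, 13 for Kappa — Kappa by 13–10.
Lambda vs Kappa: 2+3+1+2 = 8 for Lambda, 15 for Kappa — Kappa by 15–8.
Only Kappa has no losses; Kappa is the Condorcet winner.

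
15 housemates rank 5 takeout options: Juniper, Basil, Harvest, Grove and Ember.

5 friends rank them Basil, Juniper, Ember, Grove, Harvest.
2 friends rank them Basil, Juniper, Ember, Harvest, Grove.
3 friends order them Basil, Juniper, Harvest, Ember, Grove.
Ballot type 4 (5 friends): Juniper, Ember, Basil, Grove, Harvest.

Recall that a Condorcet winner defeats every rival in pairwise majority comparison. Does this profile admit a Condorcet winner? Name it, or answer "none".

Basil

Check each pair by majority over 15 ballots:
Juniper vs Basil: 5 to 10, Basil.
Juniper vs Harvest: 5+2+3+5 = 15 for Juniper, 0 for Harvest — Juniper by 15–0.
Juniper vs Grove: Juniper preferred on 5+2+3+5 = 15 ballots; Juniper wins 15–0.
Juniper vs Ember: Juniper is ranked higher on 5+2+3+5 = 15 ballots, Ember on 0. Juniper wins 15–0.
Basil vs Harvest: 15 to 0, Basil.
Basil vs Grove: Basil preferred on 5+2+3+5 = 15 ballots; Basil wins 15–0.
Basil vs Ember: Basil preferred on 5+2+3 = 10 ballots; Basil wins 10–5.
Harvest vs Grove: 2+3 = 5 for Harvest, 10 for Grove — Grove by 10–5.
Harvest vs Ember: Harvest is ranked higher on 3 ballots, Ember on 12. Ember wins 12–3.
Grove vs Ember: Grove preferred on 0 ballots; Ember wins 15–0.
Basil defeats every rival head-to-head and is the Condorcet winner.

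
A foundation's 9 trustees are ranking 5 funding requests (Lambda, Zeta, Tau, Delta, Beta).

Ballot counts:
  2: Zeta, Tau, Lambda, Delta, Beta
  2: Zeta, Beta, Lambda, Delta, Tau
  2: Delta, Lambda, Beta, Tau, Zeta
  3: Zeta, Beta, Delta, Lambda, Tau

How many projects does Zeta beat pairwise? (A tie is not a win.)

4

Zeta against each rival (9 reviewers):
Zeta vs Lambda: Zeta wins 7–2.
Zeta vs Tau: Zeta, 7–2.
Zeta vs Delta: Zeta is ranked higher on 2+2+3 = 7 ballots, Delta on 2. Zeta wins 7–2.
Zeta–Beta: Zeta 7–2.
Zeta beats Lambda, Tau, Delta, Beta — 4 pairwise wins.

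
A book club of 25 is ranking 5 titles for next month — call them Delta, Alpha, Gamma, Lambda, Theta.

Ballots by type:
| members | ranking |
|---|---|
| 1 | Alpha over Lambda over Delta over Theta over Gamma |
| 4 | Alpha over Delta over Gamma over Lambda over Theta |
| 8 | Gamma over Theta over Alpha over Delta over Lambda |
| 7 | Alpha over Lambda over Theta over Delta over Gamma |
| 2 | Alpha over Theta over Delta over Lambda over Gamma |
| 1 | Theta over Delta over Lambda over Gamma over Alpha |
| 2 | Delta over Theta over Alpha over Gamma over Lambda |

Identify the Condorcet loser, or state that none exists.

Lambda

Head-to-head results (25 members):
Delta vs Alpha: Delta preferred on 1+2 = 3 ballots; Alpha wins 22–3.
Delta vs Gamma: Delta, 17–8.
Delta vs Lambda: 17 to 8, Delta.
Delta–Theta: Theta 18–7.
Alpha vs Gamma: Alpha, 16–9.
Alpha vs Lambda: 1+4+8+7+2+2 = 24 for Alpha, 1 for Lambda — Alpha by 24–1.
Alpha vs Theta: Alpha wins 14–11.
Gamma vs Lambda: Gamma preferred on 4+8+2 = 14 ballots; Gamma wins 14–11.
Gamma vs Theta: Theta wins 13–12.
Lambda vs Theta: Theta wins 13–12.
Lambda is beaten in every head-to-head and is the Condorcet loser.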